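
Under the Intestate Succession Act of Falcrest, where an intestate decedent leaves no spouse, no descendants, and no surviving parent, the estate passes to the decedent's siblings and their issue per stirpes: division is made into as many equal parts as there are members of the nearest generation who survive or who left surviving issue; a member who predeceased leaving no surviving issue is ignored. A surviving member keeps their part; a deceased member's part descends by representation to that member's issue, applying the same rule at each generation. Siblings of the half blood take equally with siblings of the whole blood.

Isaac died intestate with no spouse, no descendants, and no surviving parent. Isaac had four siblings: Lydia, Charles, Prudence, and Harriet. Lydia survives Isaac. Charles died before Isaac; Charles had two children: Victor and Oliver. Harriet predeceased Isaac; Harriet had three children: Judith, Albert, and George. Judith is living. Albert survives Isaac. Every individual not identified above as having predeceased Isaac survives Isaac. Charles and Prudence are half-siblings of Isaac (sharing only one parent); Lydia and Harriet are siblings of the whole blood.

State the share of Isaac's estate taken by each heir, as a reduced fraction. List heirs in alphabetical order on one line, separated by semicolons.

No spouse, descendants, or parent survives, so the estate passes to Isaac's siblings per stirpes.
Half-blood and whole-blood siblings take equally under the stated rule.
The estate is divided into 4 equal shares of 1/4 among Lydia, Charles, Prudence, Harriet.
Lydia is living and takes 1/4.
Charles predeceased; the 1/4 allotted to Charles's branch passes to Charles's issue by representation.
The 1/4 is divided into 2 equal shares of 1/8 among Victor, Oliver.
Victor is living and takes 1/8.
Oliver is living and takes 1/8.
Prudence is living and takes 1/4.
Harriet predeceased; the 1/4 allotted to Harriet's branch passes to Harriet's issue by representation.
The 1/4 is divided into 3 equal shares of 1/12 among Judith, Albert, George.
Judith is living and takes 1/12.
Albert is living and takes 1/12.
George is living and takes 1/12.

Albert 1/12; George 1/12; Judith 1/12; Lydia 1/4; Oliver 1/8; Prudence 1/4; Victor 1/8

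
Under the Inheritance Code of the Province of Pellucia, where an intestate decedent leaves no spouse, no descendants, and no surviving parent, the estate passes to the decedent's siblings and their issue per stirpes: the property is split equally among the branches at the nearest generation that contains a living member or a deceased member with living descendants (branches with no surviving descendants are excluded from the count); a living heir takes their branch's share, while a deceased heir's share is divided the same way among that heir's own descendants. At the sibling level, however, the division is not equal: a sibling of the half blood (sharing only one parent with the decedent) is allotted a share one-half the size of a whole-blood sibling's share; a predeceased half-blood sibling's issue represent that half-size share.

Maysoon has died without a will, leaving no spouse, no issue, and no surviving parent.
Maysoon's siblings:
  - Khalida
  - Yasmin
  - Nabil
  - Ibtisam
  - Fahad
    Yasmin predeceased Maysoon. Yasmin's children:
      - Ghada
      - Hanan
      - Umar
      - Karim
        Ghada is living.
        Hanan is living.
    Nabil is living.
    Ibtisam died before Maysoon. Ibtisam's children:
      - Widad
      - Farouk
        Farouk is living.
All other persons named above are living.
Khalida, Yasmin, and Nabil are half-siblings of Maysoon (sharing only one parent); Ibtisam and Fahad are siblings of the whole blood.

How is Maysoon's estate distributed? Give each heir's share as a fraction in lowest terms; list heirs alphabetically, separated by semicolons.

Fahad 2/7; Farouk 1/7; Ghada 1/28; Hanan 1/28; Karim 1/28; Khalida 1/7; Nabil 1/7; Umar 1/28; Widad 1/7

No spouse, descendants, or parent survives, so the estate passes to Maysoon's siblings per stirpes.
Half-blood siblings count for one-half the weight of whole-blood siblings at the initial division.
Dividing 1 in proportion to weights (total weight 7/2): Khalida (weight 1/2) → 1/7; Yasmin (weight 1/2) → 1/7; Nabil (weight 1/2) → 1/7; Ibtisam (weight 1) → 2/7; Fahad (weight 1) → 2/7.
Khalida is living and takes 1/7.
Yasmin predeceased; the 1/7 allotted to Yasmin's branch passes to Yasmin's issue by representation.
The 1/7 is divided into 4 equal shares of 1/28 among Ghada, Hanan, Umar, Karim.
Ghada is living and takes 1/28.
Hanan is living and takes 1/28.
Umar is living and takes 1/28.
Karim is living and takes 1/28.
Nabil is living and takes 1/7.
Ibtisam predeceased; the 2/7 allotted to Ibtisam's branch passes to Ibtisam's issue by representation.
The 2/7 is divided into 2 equal shares of 1/7 among Widad, Farouk.
Widad is living and takes 1/7.
Farouk is living and takes 1/7.
Fahad is living and takes 2/7.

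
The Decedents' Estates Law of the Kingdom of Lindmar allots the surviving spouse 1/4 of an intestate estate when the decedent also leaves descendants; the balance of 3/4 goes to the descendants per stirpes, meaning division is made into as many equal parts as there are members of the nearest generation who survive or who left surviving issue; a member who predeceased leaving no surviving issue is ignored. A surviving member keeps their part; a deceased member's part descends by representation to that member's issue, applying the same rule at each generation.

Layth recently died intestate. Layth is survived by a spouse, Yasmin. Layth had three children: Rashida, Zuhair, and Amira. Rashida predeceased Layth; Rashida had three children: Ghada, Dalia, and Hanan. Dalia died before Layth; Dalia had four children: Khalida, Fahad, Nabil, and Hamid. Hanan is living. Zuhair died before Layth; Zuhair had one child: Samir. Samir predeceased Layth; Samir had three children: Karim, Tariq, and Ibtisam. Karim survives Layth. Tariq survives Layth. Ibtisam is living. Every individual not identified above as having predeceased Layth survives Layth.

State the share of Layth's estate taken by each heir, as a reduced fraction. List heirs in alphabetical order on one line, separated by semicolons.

Yasmin, as surviving spouse, takes 1/4.
The remaining 3/4 passes to Layth's descendants per stirpes.
The 3/4 is divided into 3 equal shares of 1/4 among Rashida, Zuhair, Amira.
Rashida predeceased; the 1/4 allotted to Rashida's branch passes to Rashida's issue by representation.
The 1/4 is divided into 3 equal shares of 1/12 among Ghada, Dalia, Hanan.
Ghada is living and takes 1/12.
Dalia predeceased; the 1/12 allotted to Dalia's branch passes to Dalia's issue by representation.
The 1/12 is divided into 4 equal shares of 1/48 among Khalida, Fahad, Nabil, Hamid.
Khalida is living and takes 1/48.
Fahad is living and takes 1/48.
Nabil is living and takes 1/48.
Hamid is living and takes 1/48.
Hanan is living and takes 1/12.
Zuhair predeceased; the 1/4 allotted to Zuhair's branch passes to Zuhair's issue by representation.
Samir's line is the sole branch at this level, so the full 1/4 passes to Samir's issue by representation.
The 1/4 is divided into 3 equal shares of 1/12 among Karim, Tariq, Ibtisam.
Karim is living and takes 1/12.
Tariq is living and takes 1/12.
Ibtisam is living and takes 1/12.
Amira is living and takes 1/4.

Amira 1/4; Fahad 1/48; Ghada 1/12; Hamid 1/48; Hanan 1/12; Ibtisam 1/12; Karim 1/12; Khalida 1/48; Nabil 1/48; Tariq 1/12; Yasmin 1/4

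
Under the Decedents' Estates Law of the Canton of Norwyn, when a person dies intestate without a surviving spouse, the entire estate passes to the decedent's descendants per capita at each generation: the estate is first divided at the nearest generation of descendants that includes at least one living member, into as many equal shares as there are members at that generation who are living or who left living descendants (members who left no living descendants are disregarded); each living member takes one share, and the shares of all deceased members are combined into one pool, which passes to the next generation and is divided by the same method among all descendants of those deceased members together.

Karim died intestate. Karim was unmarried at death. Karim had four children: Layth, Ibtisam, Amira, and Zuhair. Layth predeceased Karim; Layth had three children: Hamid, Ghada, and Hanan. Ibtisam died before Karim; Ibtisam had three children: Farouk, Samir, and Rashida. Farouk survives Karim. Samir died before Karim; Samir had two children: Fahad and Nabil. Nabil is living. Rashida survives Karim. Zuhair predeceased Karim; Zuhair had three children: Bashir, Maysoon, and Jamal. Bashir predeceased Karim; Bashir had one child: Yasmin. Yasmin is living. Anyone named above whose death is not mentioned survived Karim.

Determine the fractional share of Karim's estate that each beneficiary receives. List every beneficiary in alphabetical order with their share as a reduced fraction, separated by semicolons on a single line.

There is no surviving spouse, so the entire estate passes to Karim's descendants per capita at each generation.
At generation 1 (Layth, Ibtisam, Amira, Zuhair) there are 4 shares of (1)/4 = 1/4 each.
Living: Amira — each takes 1/4.
Deceased: Layth, Ibtisam, and Zuhair. Their combined 3/4 is pooled and carried to generation 2.
At generation 2 (Hamid, Ghada, Hanan, Farouk, Samir, Rashida, Bashir, Maysoon, Jamal) there are 9 shares of (3/4)/9 = 1/12 each.
Living: Hamid, Ghada, Hanan, Farouk, Rashida, Maysoon, and Jamal — each takes 1/12.
Deceased: Samir and Bashir. Their combined 1/6 is pooled and carried to generation 3.
At generation 3 (Fahad, Nabil, Yasmin) there are 3 shares of (1/6)/3 = 1/18 each.
Living: Fahad, Nabil, and Yasmin — each takes 1/18.

Amira 1/4; Fahad 1/18; Farouk 1/12; Ghada 1/12; Hamid 1/12; Hanan 1/12; Jamal 1/12; Maysoon 1/12; Nabil 1/18; Rashida 1/12; Yasmin 1/18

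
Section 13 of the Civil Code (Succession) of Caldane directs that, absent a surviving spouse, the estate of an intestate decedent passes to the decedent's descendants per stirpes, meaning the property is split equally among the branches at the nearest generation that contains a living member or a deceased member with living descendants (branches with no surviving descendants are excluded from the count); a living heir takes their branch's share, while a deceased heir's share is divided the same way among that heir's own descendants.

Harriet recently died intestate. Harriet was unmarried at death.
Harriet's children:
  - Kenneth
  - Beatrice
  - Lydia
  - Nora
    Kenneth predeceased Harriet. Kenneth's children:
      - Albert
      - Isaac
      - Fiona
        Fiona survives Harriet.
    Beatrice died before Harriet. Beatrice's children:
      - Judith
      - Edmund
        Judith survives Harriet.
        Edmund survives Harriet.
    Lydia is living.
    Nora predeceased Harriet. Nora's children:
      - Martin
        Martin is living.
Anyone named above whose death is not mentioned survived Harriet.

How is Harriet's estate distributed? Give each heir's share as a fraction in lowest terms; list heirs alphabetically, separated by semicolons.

Albert 1/12; Edmund 1/8; Fiona 1/12; Isaac 1/12; Judith 1/8; Lydia 1/4; Martin 1/4

There is no surviving spouse, so the entire estate passes to Harriet's descendants per stirpes.
The estate is divided into 4 equal shares of 1/4 among Kenneth, Beatrice, Lydia, Nora.
Kenneth predeceased; the 1/4 allotted to Kenneth's branch passes to Kenneth's issue by representation.
The 1/4 is divided into 3 equal shares of 1/12 among Albert, Isaac, Fiona.
Albert is living and takes 1/12.
Isaac is living and takes 1/12.
Fiona is living and takes 1/12.
Beatrice predeceased; the 1/4 allotted to Beatrice's branch passes to Beatrice's issue by representation.
The 1/4 is divided into 2 equal shares of 1/8 among Judith, Edmund.
Judith is living and takes 1/8.
Edmund is living and takes 1/8.
Lydia is living and takes 1/4.
Nora predeceased; the 1/4 allotted to Nora's branch passes to Nora's issue by representation.
Martin is the sole taker at this level and receives the full 1/4.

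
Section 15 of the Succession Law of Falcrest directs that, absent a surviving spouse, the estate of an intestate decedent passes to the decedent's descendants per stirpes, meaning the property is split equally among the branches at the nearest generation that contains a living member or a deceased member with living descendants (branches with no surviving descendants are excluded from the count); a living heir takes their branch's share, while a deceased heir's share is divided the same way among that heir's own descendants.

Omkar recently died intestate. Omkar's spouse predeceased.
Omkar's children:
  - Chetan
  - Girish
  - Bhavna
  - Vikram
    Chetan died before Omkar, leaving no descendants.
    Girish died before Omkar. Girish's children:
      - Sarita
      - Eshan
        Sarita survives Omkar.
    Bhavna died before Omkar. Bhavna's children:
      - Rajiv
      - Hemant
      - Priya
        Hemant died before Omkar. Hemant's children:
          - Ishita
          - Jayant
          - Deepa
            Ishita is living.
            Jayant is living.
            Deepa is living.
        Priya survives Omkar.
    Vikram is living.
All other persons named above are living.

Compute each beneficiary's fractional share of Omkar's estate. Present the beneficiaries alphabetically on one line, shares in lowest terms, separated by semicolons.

There is no surviving spouse, so the entire estate passes to Omkar's descendants per stirpes.
Chetan left no surviving issue, so that branch lapses and is disregarded.
The estate is divided into 3 equal shares of 1/3 among Girish, Bhavna, Vikram.
Girish predeceased; the 1/3 allotted to Girish's branch passes to Girish's issue by representation.
The 1/3 is divided into 2 equal shares of 1/6 among Sarita, Eshan.
Sarita is living and takes 1/6.
Eshan is living and takes 1/6.
Bhavna predeceased; the 1/3 allotted to Bhavna's branch passes to Bhavna's issue by representation.
The 1/3 is divided into 3 equal shares of 1/9 among Rajiv, Hemant, Priya.
Rajiv is living and takes 1/9.
Hemant predeceased; the 1/9 allotted to Hemant's branch passes to Hemant's issue by representation.
The 1/9 is divided into 3 equal shares of 1/27 among Ishita, Jayant, Deepa.
Ishita is living and takes 1/27.
Jayant is living and takes 1/27.
Deepa is living and takes 1/27.
Priya is living and takes 1/9.
Vikram is living and takes 1/3.

Deepa 1/27; Eshan 1/6; Ishita 1/27; Jayant 1/27; Priya 1/9; Rajiv 1/9; Sarita 1/6; Vikram 1/3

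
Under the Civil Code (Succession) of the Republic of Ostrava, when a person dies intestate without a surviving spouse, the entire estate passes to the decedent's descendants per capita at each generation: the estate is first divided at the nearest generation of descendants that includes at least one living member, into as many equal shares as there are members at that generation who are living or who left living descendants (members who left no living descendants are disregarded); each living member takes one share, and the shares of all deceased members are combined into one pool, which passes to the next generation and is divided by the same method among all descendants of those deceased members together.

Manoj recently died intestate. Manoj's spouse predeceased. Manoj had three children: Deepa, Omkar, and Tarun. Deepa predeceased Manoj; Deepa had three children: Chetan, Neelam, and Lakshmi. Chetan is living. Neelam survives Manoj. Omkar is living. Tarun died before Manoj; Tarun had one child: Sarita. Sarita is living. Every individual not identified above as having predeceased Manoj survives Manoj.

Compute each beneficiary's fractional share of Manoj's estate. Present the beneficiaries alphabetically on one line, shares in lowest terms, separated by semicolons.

Chetan 1/6; Lakshmi 1/6; Neelam 1/6; Omkar 1/3; Sarita 1/6

There is no surviving spouse, so the entire estate passes to Manoj's descendants per capita at each generation.
At generation 1 (Deepa, Omkar, Tarun) there are 3 shares of (1)/3 = 1/3 each.
Living: Omkar — each takes 1/3.
Deceased: Deepa and Tarun. Their combined 2/3 is pooled and carried to generation 2.
At generation 2 (Chetan, Neelam, Lakshmi, Sarita) there are 4 shares of (2/3)/4 = 1/6 each.
Living: Chetan, Neelam, Lakshmi, and Sarita — each takes 1/6.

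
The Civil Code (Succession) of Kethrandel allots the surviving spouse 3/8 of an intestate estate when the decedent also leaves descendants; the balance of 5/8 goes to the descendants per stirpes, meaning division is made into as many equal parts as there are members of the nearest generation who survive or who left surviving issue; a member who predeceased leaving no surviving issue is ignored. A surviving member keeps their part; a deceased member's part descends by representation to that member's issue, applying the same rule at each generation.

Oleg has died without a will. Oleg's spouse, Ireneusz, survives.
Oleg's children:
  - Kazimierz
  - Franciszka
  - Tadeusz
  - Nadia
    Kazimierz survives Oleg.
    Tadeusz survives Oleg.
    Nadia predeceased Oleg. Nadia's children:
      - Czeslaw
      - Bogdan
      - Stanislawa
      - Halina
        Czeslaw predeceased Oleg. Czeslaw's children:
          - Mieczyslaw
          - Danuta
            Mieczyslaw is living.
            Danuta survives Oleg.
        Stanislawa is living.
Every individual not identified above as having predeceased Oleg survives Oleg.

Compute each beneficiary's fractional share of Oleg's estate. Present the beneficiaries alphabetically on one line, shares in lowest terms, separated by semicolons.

Ireneusz, as surviving spouse, takes 3/8.
The remaining 5/8 passes to Oleg's descendants per stirpes.
The 5/8 is divided into 4 equal shares of 5/32 among Kazimierz, Franciszka, Tadeusz, Nadia.
Kazimierz is living and takes 5/32.
Franciszka is living and takes 5/32.
Tadeusz is living and takes 5/32.
Nadia predeceased; the 5/32 allotted to Nadia's branch passes to Nadia's issue by representation.
The 5/32 is divided into 4 equal shares of 5/128 among Czeslaw, Bogdan, Stanislawa, Halina.
Czeslaw predeceased; the 5/128 allotted to Czeslaw's branch passes to Czeslaw's issue by representation.
The 5/128 is divided into 2 equal shares of 5/256 among Mieczyslaw, Danuta.
Mieczyslaw is living and takes 5/256.
Danuta is living and takes 5/256.
Bogdan is living and takes 5/128.
Stanislawa is living and takes 5/128.
Halina is living and takes 5/128.

Bogdan 5/128; Danuta 5/256; Franciszka 5/32; Halina 5/128; Ireneusz 3/8; Kazimierz 5/32; Mieczyslaw 5/256; Stanislawa 5/128; Tadeusz 5/32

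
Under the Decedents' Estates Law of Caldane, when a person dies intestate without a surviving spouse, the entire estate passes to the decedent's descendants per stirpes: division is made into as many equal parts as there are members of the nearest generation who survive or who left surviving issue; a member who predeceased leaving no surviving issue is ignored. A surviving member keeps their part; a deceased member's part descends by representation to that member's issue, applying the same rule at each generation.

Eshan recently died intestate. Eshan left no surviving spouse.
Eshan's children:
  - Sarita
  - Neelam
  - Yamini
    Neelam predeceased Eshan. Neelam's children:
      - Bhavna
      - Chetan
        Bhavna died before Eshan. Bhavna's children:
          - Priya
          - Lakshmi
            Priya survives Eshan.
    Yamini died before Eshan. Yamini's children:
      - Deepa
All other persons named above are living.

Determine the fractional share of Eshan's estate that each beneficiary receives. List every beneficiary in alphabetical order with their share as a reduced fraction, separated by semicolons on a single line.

There is no surviving spouse, so the entire estate passes to Eshan's descendants per stirpes.
The estate is divided into 3 equal shares of 1/3 among Sarita, Neelam, Yamini.
Sarita is living and takes 1/3.
Neelam predeceased; the 1/3 allotted to Neelam's branch passes to Neelam's issue by representation.
The 1/3 is divided into 2 equal shares of 1/6 among Bhavna, Chetan.
Bhavna predeceased; the 1/6 allotted to Bhavna's branch passes to Bhavna's issue by representation.
The 1/6 is divided into 2 equal shares of 1/12 among Priya, Lakshmi.
Priya is living and takes 1/12.
Lakshmi is living and takes 1/12.
Chetan is living and takes 1/6.
Yamini predeceased; the 1/3 allotted to Yamini's branch passes to Yamini's issue by representation.
Deepa is the sole taker at this level and receives the full 1/3.

Chetan 1/6; Deepa 1/3; Lakshmi 1/12; Priya 1/12; Sarita 1/3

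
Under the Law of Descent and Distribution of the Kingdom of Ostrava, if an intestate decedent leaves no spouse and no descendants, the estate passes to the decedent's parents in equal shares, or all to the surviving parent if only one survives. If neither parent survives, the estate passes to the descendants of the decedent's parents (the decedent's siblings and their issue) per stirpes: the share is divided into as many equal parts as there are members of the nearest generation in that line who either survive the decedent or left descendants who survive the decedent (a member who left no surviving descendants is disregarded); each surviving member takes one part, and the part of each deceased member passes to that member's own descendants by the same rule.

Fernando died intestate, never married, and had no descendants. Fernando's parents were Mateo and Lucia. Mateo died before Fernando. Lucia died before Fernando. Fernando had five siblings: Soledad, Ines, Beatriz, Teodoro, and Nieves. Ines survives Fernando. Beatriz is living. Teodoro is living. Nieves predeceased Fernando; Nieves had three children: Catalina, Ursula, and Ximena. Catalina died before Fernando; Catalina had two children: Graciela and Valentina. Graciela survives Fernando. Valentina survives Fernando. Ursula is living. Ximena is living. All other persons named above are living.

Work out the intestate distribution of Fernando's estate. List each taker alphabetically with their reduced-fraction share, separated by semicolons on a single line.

Neither parent survives and there are no descendants, so the estate passes to Fernando's siblings and their issue per stirpes.
The estate is divided into 5 equal shares of 1/5 among Soledad, Ines, Beatriz, Teodoro, Nieves.
Soledad is living and takes 1/5.
Ines is living and takes 1/5.
Beatriz is living and takes 1/5.
Teodoro is living and takes 1/5.
Nieves predeceased; the 1/5 allotted to Nieves's branch passes to Nieves's issue by representation.
The 1/5 is divided into 3 equal shares of 1/15 among Catalina, Ursula, Ximena.
Catalina predeceased; the 1/15 allotted to Catalina's branch passes to Catalina's issue by representation.
The 1/15 is divided into 2 equal shares of 1/30 among Graciela, Valentina.
Graciela is living and takes 1/30.
Valentina is living and takes 1/30.
Ursula is living and takes 1/15.
Ximena is living and takes 1/15.

Beatriz 1/5; Graciela 1/30; Ines 1/5; Soledad 1/5; Teodoro 1/5; Ursula 1/15; Valentina 1/30; Ximena 1/15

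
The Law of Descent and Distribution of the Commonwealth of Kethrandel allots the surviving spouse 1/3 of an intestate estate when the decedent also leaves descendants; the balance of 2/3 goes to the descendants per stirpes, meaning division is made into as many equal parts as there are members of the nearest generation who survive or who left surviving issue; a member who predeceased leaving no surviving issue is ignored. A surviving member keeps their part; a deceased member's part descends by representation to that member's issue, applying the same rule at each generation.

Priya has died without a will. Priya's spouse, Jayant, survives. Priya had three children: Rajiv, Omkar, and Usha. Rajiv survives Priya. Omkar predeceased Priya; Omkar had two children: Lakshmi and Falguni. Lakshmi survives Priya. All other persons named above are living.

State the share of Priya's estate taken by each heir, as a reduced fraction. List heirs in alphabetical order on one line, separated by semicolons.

Falguni 1/9; Jayant 1/3; Lakshmi 1/9; Rajiv 2/9; Usha 2/9

Jayant, as surviving spouse, takes 1/3.
The remaining 2/3 passes to Priya's descendants per stirpes.
The 2/3 is divided into 3 equal shares of 2/9 among Rajiv, Omkar, Usha.
Rajiv is living and takes 2/9.
Omkar predeceased; the 2/9 allotted to Omkar's branch passes to Omkar's issue by representation.
The 2/9 is divided into 2 equal shares of 1/9 among Lakshmi, Falguni.
Lakshmi is living and takes 1/9.
Falguni is living and takes 1/9.
Usha is living and takes 2/9.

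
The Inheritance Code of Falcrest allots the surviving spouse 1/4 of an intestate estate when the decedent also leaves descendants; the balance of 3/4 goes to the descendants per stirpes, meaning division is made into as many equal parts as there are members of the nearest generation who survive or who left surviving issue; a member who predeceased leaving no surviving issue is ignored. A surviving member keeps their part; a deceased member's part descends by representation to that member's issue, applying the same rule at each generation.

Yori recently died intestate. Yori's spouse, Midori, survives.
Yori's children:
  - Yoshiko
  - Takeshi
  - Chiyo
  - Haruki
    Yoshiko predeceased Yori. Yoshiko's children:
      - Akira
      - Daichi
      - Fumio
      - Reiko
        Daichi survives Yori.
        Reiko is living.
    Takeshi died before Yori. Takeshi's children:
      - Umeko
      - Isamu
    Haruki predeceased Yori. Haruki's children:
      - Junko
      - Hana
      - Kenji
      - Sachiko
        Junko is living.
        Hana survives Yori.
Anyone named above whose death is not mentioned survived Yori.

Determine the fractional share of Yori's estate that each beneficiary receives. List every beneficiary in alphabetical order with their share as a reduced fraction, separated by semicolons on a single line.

Midori, as surviving spouse, takes 1/4.
The remaining 3/4 passes to Yori's descendants per stirpes.
The 3/4 is divided into 4 equal shares of 3/16 among Yoshiko, Takeshi, Chiyo, Haruki.
Yoshiko predeceased; the 3/16 allotted to Yoshiko's branch passes to Yoshiko's issue by representation.
The 3/16 is divided into 4 equal shares of 3/64 among Akira, Daichi, Fumio, Reiko.
Akira is living and takes 3/64.
Daichi is living and takes 3/64.
Fumio is living and takes 3/64.
Reiko is living and takes 3/64.
Takeshi predeceased; the 3/16 allotted to Takeshi's branch passes to Takeshi's issue by representation.
The 3/16 is divided into 2 equal shares of 3/32 among Umeko, Isamu.
Umeko is living and takes 3/32.
Isamu is living and takes 3/32.
Chiyo is living and takes 3/16.
Haruki predeceased; the 3/16 allotted to Haruki's branch passes to Haruki's issue by representation.
The 3/16 is divided into 4 equal shares of 3/64 among Junko, Hana, Kenji, Sachiko.
Junko is living and takes 3/64.
Hana is living and takes 3/64.
Kenji is living and takes 3/64.
Sachiko is living and takes 3/64.

Akira 3/64; Chiyo 3/16; Daichi 3/64; Fumio 3/64; Hana 3/64; Isamu 3/32; Junko 3/64; Kenji 3/64; Midori 1/4; Reiko 3/64; Sachiko 3/64; Umeko 3/32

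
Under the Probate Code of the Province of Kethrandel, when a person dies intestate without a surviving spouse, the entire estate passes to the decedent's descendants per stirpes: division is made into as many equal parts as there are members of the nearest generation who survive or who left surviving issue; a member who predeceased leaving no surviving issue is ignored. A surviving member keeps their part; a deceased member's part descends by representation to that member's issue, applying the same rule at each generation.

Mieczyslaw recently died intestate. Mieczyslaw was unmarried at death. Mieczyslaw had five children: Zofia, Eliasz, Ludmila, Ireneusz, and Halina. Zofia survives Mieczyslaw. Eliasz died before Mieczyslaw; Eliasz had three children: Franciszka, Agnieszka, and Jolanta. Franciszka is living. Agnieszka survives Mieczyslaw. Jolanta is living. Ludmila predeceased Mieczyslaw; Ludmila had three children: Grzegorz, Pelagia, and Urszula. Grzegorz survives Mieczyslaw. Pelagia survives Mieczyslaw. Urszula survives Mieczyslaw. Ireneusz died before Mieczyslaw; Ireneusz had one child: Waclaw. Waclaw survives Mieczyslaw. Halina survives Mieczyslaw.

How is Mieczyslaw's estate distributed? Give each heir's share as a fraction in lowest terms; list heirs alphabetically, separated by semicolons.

There is no surviving spouse, so the entire estate passes to Mieczyslaw's descendants per stirpes.
The estate is divided into 5 equal shares of 1/5 among Zofia, Eliasz, Ludmila, Ireneusz, Halina.
Zofia is living and takes 1/5.
Eliasz predeceased; the 1/5 allotted to Eliasz's branch passes to Eliasz's issue by representation.
The 1/5 is divided into 3 equal shares of 1/15 among Franciszka, Agnieszka, Jolanta.
Franciszka is living and takes 1/15.
Agnieszka is living and takes 1/15.
Jolanta is living and takes 1/15.
Ludmila predeceased; the 1/5 allotted to Ludmila's branch passes to Ludmila's issue by representation.
The 1/5 is divided into 3 equal shares of 1/15 among Grzegorz, Pelagia, Urszula.
Grzegorz is living and takes 1/15.
Pelagia is living and takes 1/15.
Urszula is living and takes 1/15.
Ireneusz predeceased; the 1/5 allotted to Ireneusz's branch passes to Ireneusz's issue by representation.
Waclaw is the sole taker at this level and receives the full 1/5.
Halina is living and takes 1/5.

Agnieszka 1/15; Franciszka 1/15; Grzegorz 1/15; Halina 1/5; Jolanta 1/15; Pelagia 1/15; Urszula 1/15; Waclaw 1/5; Zofia 1/5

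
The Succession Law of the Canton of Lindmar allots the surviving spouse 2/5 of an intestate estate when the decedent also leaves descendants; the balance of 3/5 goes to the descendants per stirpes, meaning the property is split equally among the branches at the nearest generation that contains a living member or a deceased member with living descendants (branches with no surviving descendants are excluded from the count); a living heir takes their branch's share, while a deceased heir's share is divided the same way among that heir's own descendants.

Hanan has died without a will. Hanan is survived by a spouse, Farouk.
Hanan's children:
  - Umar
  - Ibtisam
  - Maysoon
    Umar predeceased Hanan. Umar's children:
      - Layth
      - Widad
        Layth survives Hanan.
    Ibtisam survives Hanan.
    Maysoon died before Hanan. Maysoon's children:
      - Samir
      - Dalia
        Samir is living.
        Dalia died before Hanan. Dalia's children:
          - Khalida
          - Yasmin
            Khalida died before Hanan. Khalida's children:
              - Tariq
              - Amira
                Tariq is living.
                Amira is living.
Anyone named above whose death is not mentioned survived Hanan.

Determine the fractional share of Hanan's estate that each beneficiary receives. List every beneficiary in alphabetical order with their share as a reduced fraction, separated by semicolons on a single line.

Farouk, as surviving spouse, takes 2/5.
The remaining 3/5 passes to Hanan's descendants per stirpes.
The 3/5 is divided into 3 equal shares of 1/5 among Umar, Ibtisam, Maysoon.
Umar predeceased; the 1/5 allotted to Umar's branch passes to Umar's issue by representation.
The 1/5 is divided into 2 equal shares of 1/10 among Layth, Widad.
Layth is living and takes 1/10.
Widad is living and takes 1/10.
Ibtisam is living and takes 1/5.
Maysoon predeceased; the 1/5 allotted to Maysoon's branch passes to Maysoon's issue by representation.
The 1/5 is divided into 2 equal shares of 1/10 among Samir, Dalia.
Samir is living and takes 1/10.
Dalia predeceased; the 1/10 allotted to Dalia's branch passes to Dalia's issue by representation.
The 1/10 is divided into 2 equal shares of 1/20 among Khalida, Yasmin.
Khalida predeceased; the 1/20 allotted to Khalida's branch passes to Khalida's issue by representation.
The 1/20 is divided into 2 equal shares of 1/40 among Tariq, Amira.
Tariq is living and takes 1/40.
Amira is living and takes 1/40.
Yasmin is living and takes 1/20.

Amira 1/40; Farouk 2/5; Ibtisam 1/5; Layth 1/10; Samir 1/10; Tariq 1/40; Widad 1/10; Yasmin 1/20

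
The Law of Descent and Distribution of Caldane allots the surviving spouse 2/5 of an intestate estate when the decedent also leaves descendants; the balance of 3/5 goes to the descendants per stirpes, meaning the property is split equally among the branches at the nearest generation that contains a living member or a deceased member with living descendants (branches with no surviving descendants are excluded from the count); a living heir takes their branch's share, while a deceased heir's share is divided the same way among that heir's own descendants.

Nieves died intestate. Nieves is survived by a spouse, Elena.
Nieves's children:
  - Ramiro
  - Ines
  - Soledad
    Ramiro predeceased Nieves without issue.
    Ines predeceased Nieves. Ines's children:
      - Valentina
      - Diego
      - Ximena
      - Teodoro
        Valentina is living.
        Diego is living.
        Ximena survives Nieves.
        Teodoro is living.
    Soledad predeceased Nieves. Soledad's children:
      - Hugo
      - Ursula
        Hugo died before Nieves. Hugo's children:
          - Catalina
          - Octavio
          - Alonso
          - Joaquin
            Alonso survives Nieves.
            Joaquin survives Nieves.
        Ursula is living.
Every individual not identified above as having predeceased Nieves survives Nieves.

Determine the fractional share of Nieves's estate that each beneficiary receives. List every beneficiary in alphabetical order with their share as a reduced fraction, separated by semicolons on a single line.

Alonso 3/80; Catalina 3/80; Diego 3/40; Elena 2/5; Joaquin 3/80; Octavio 3/80; Teodoro 3/40; Ursula 3/20; Valentina 3/40; Ximena 3/40

Elena, as surviving spouse, takes 2/5.
The remaining 3/5 passes to Nieves's descendants per stirpes.
Ramiro left no surviving issue, so that branch lapses and is disregarded.
The 3/5 is divided into 2 equal shares of 3/10 among Ines, Soledad.
Ines predeceased; the 3/10 allotted to Ines's branch passes to Ines's issue by representation.
The 3/10 is divided into 4 equal shares of 3/40 among Valentina, Diego, Ximena, Teodoro.
Valentina is living and takes 3/40.
Diego is living and takes 3/40.
Ximena is living and takes 3/40.
Teodoro is living and takes 3/40.
Soledad predeceased; the 3/10 allotted to Soledad's branch passes to Soledad's issue by representation.
The 3/10 is divided into 2 equal shares of 3/20 among Hugo, Ursula.
Hugo predeceased; the 3/20 allotted to Hugo's branch passes to Hugo's issue by representation.
The 3/20 is divided into 4 equal shares of 3/80 among Catalina, Octavio, Alonso, Joaquin.
Catalina is living and takes 3/80.
Octavio is living and takes 3/80.
Alonso is living and takes 3/80.
Joaquin is living and takes 3/80.
Ursula is living and takes 3/20.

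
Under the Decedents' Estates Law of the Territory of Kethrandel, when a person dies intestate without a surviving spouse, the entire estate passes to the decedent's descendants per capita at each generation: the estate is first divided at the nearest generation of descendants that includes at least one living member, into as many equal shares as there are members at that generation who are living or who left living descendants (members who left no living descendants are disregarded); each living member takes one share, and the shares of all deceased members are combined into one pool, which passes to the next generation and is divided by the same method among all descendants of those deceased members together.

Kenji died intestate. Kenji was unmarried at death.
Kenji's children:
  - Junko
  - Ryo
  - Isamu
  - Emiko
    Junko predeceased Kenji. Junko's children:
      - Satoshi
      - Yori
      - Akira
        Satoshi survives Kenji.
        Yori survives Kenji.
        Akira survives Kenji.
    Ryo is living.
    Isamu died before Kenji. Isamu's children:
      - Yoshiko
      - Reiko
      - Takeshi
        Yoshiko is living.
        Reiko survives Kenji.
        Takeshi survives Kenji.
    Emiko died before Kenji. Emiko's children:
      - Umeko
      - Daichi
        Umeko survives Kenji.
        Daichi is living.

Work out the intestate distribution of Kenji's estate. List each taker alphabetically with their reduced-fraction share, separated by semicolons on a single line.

There is no surviving spouse, so the entire estate passes to Kenji's descendants per capita at each generation.
At generation 1 (Junko, Ryo, Isamu, Emiko) there are 4 shares of (1)/4 = 1/4 each.
Living: Ryo — each takes 1/4.
Deceased: Junko, Isamu, and Emiko. Their combined 3/4 is pooled and carried to generation 2.
At generation 2 (Satoshi, Yori, Akira, Yoshiko, Reiko, Takeshi, Umeko, Daichi) there are 8 shares of (3/4)/8 = 3/32 each.
Living: Satoshi, Yori, Akira, Yoshiko, Reiko, Takeshi, Umeko, and Daichi — each takes 3/32.

Akira 3/32; Daichi 3/32; Reiko 3/32; Ryo 1/4; Satoshi 3/32; Takeshi 3/32; Umeko 3/32; Yori 3/32; Yoshiko 3/32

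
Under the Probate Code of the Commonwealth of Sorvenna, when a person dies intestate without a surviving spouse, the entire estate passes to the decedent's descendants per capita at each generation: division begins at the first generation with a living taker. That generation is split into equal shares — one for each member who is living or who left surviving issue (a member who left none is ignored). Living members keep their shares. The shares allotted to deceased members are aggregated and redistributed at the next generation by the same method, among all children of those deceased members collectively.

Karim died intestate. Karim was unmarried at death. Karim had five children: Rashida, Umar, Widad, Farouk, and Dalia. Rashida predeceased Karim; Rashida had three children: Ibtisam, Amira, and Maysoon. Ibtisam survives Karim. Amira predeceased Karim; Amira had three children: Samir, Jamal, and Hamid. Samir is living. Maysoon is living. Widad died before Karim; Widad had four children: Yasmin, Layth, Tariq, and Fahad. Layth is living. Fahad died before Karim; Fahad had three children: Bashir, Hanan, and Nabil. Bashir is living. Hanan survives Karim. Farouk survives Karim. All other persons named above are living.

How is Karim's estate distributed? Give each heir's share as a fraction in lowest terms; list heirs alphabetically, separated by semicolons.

Bashir 2/105; Dalia 1/5; Farouk 1/5; Hamid 2/105; Hanan 2/105; Ibtisam 2/35; Jamal 2/105; Layth 2/35; Maysoon 2/35; Nabil 2/105; Samir 2/105; Tariq 2/35; Umar 1/5; Yasmin 2/35

There is no surviving spouse, so the entire estate passes to Karim's descendants per capita at each generation.
At generation 1 (Rashida, Umar, Widad, Farouk, Dalia) there are 5 shares of (1)/5 = 1/5 each.
Living: Umar, Farouk, and Dalia — each takes 1/5.
Deceased: Rashida and Widad. Their combined 2/5 is pooled and carried to generation 2.
At generation 2 (Ibtisam, Amira, Maysoon, Yasmin, Layth, Tariq, Fahad) there are 7 shares of (2/5)/7 = 2/35 each.
Living: Ibtisam, Maysoon, Yasmin, Layth, and Tariq — each takes 2/35.
Deceased: Amira and Fahad. Their combined 4/35 is pooled and carried to generation 3.
At generation 3 (Samir, Jamal, Hamid, Bashir, Hanan, Nabil) there are 6 shares of (4/35)/6 = 2/105 each.
Living: Samir, Jamal, Hamid, Bashir, Hanan, and Nabil — each takes 2/105.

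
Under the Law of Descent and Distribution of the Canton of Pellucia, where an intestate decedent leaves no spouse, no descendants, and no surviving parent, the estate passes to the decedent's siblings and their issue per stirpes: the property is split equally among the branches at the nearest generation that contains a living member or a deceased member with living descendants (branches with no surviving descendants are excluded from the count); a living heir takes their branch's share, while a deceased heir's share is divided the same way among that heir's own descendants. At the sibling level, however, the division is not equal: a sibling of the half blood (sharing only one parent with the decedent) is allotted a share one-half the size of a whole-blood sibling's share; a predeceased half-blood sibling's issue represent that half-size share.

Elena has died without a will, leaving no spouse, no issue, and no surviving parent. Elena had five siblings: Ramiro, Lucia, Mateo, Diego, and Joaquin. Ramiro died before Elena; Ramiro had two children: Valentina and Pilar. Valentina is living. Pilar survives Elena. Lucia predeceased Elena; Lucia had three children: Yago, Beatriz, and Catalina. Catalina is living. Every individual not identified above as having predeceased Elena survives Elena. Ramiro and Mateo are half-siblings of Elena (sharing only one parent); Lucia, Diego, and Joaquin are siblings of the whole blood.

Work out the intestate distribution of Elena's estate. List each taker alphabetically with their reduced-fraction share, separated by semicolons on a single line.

No spouse, descendants, or parent survives, so the estate passes to Elena's siblings per stirpes.
Half-blood siblings count for one-half the weight of whole-blood siblings at the initial division.
Dividing 1 in proportion to weights (total weight 4): Ramiro (weight 1/2) → 1/8; Lucia (weight 1) → 1/4; Mateo (weight 1/2) → 1/8; Diego (weight 1) → 1/4; Joaquin (weight 1) → 1/4.
Ramiro predeceased; the 1/8 allotted to Ramiro's branch passes to Ramiro's issue by representation.
The 1/8 is divided into 2 equal shares of 1/16 among Valentina, Pilar.
Valentina is living and takes 1/16.
Pilar is living and takes 1/16.
Lucia predeceased; the 1/4 allotted to Lucia's branch passes to Lucia's issue by representation.
The 1/4 is divided into 3 equal shares of 1/12 among Yago, Beatriz, Catalina.
Yago is living and takes 1/12.
Beatriz is living and takes 1/12.
Catalina is living and takes 1/12.
Mateo is living and takes 1/8.
Diego is living and takes 1/4.
Joaquin is living and takes 1/4.

Beatriz 1/12; Catalina 1/12; Diego 1/4; Joaquin 1/4; Mateo 1/8; Pilar 1/16; Valentina 1/16; Yago 1/12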